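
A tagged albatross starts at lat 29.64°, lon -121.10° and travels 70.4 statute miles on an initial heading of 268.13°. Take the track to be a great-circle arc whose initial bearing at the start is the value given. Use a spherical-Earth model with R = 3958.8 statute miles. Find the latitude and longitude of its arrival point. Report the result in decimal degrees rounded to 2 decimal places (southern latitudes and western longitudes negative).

latitude 29.60°, longitude -122.27°

δ = 70.4/3958.8 = 0.017783 rad (1.0189°).
Converting: φ₁ = 0.517316 rad, θ = 4.679751 rad.
Destination latitude: φ₂ = arcsin( sin φ₁ cos δ + cos φ₁ sin δ cos θ ) = arcsin(0.493966) = 29.60°.
Δλ = atan2( sin θ sin δ cos φ₁ , cos δ − sin φ₁ sin φ₂ ) = atan2(-0.015447, 0.755551) = -0.020442 rad = -1.17°.
λ₂ = λ₁ + Δλ = -122.27°.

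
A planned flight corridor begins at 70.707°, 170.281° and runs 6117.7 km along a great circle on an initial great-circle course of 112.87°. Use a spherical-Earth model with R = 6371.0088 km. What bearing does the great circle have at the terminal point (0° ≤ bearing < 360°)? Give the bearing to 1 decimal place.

final bearing 160.2°

Central angle δ = d/R = 0.960240 rad.
With φ₁ = 70.707° = 1.234070 rad and θ = 112.87° = 1.969953 rad:
Destination latitude: φ₂ = arcsin( sin φ₁ cos δ + cos φ₁ sin δ cos θ ) = arcsin(0.435918) = 25.844°.
Then Δλ = atan2(0.249425, 0.161885) = 0.995101 rad, from sin θ sin δ cos φ₁ over cos δ − sin φ₁ sin φ₂.
λ₂ = 170.281° + 57.015° = 227.296°, normalized to (−180°, 180°] → -132.704°.
The forward bearing on arrival equals the back-azimuth from the destination plus 180°.
Back-azimuth from P₂ (25.8°, -132.7°) to P₁ (70.7°, 170.3°), with Δλ' = λ₁ − λ₂ = 303.0°: atan2( sin Δλ' cos φ₁ , cos φ₂ sin φ₁ − sin φ₂ cos φ₁ cos Δλ' ) = 340.2°.
Final bearing = (340.2° + 180°) mod 360° = 160.2°.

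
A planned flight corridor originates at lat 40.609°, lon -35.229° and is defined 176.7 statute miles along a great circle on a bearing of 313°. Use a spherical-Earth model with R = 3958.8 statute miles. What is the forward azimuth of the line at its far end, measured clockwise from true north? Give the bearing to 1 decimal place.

final bearing 311.3°

δ = 176.7/3958.8 = 0.044635 rad (2.5574°).
With φ₁ = 40.609° = 0.708761 rad and θ = 313° = 5.462881 rad:
sin φ₂ = sin φ₁ cos δ + cos φ₁ sin δ cos θ = (0.650893)(0.999004) + (0.759169)(0.044620)(0.681998) = 0.673347
φ₂ = asin(0.673347) = 0.738727 rad = 42.326°.
Then Δλ = atan2(-0.024774, 0.560727) = -0.044153 rad, from sin θ sin δ cos φ₁ over cos δ − sin φ₁ sin φ₂.
λ₂ = -35.229° + -2.530° = -37.759°.
The forward bearing on arrival equals the back-azimuth from the destination plus 180°.
Back-azimuth from P₂ (42.3°, -37.8°) to P₁ (40.6°, -35.2°), with Δλ' = λ₁ − λ₂ = 2.5°: atan2( sin Δλ' cos φ₁ , cos φ₂ sin φ₁ − sin φ₂ cos φ₁ cos Δλ' ) = 131.3°.
Final bearing = (131.3° + 180°) mod 360° = 311.3°.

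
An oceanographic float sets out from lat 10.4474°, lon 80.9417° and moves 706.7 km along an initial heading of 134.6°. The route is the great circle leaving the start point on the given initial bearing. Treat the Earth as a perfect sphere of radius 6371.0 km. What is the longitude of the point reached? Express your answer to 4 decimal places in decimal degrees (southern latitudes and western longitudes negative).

longitude 85.4870°

Central angle δ = d/R = 0.110925 rad.
Start latitude φ₁ = 0.182342 rad; initial bearing θ = 2.349213 rad.
Destination latitude: φ₂ = arcsin( sin φ₁ cos δ + cos φ₁ sin δ cos θ ) = arcsin(0.103781) = 5.9569°.
Then Δλ = atan2(0.077513, 0.975035) = 0.079330 rad, from sin θ sin δ cos φ₁ over cos δ − sin φ₁ sin φ₂.
λ₂ = 80.9417° + 4.5453° = 85.4870°.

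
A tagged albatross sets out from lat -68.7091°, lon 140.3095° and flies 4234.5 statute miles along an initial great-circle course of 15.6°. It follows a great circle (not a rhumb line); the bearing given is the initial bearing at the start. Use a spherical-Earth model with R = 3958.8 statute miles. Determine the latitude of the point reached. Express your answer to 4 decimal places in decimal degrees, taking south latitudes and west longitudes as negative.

latitude -8.1015°

δ = 4234.5/3958.8 = 1.069642 rad (61.2860°).
Start latitude φ₁ = -1.199200 rad; initial bearing θ = 0.272271 rad.
sin φ₂ = sin φ₁ cos δ + cos φ₁ sin δ cos θ = (-0.931749)(0.480438) + (0.363103)(0.877029)(0.963163) = -0.140927
φ₂ = asin(-0.140927) = -0.141397 rad = -8.1015°.
Then Δλ = atan2(0.085638, 0.349130) = 0.240541 rad, from sin θ sin δ cos φ₁ over cos δ − sin φ₁ sin φ₂.
λ₂ = 140.3095° + 13.7820° = 154.0915°.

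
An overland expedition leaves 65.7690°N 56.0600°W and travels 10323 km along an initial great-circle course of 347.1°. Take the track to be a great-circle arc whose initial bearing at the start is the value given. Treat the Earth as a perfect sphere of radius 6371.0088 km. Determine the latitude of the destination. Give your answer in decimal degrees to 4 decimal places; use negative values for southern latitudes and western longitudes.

latitude 20.7589°

δ = 10323/6371.0088 = 1.620309 rad (92.8368°).
Converting: φ₁ = 1.147886 rad, θ = 6.058038 rad.
sin φ₂ = sin φ₁ cos δ + cos φ₁ sin δ cos θ = (0.911898)(-0.049492) + (0.410416)(0.998775)(0.974761) = 0.354436
φ₂ = asin(0.354436) = 0.362311 rad = 20.7589°.
Then Δλ = atan2(-0.091513, -0.372702) = -2.900816 rad, from sin θ sin δ cos φ₁ over cos δ − sin φ₁ sin φ₂.
λ₂ = -56.0600° + -166.2045° = -222.2645°, normalized to (−180°, 180°] → 137.7355°.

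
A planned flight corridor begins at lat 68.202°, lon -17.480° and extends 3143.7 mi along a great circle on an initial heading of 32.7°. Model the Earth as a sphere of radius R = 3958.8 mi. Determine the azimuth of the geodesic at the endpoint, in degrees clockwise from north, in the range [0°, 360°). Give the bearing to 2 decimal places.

The arc subtends δ = 3143.7/3958.8 = 0.794104 rad at the centre.
Converting: φ₁ = 1.190349 rad, θ = 0.570723 rad.
Applying the spherical law of cosines for sides, sin φ₂ = sin φ₁ cos δ + cos φ₁ sin δ cos θ = 0.873681, so φ₂ = 60.889°.
Then Δλ = atan2(0.143083, -0.110288) = 2.227476 rad, from sin θ sin δ cos φ₁ over cos δ − sin φ₁ sin φ₂.
λ₂ = λ₁ + Δλ = 110.145°.
The forward bearing on arrival equals the back-azimuth from the destination plus 180°.
Back-azimuth from P₂ (60.89°, 110.14°) to P₁ (68.20°, -17.48°), with Δλ' = λ₁ − λ₂ = -127.62°: atan2( sin Δλ' cos φ₁ , cos φ₂ sin φ₁ − sin φ₂ cos φ₁ cos Δλ' ) = 335.65°.
Final bearing = (335.65° + 180°) mod 360° = 155.65°.

final bearing 155.65°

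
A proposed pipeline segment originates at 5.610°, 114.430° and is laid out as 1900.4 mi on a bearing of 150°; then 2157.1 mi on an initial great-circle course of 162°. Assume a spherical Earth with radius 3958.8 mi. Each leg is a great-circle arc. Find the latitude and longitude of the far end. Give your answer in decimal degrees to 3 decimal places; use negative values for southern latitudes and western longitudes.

latitude -47.281°, longitude 142.149°

Apply the spherical direct solution leg by leg, carrying full precision between legs.
Leg 1: from (5.610°, 114.430°), δ = 1900.4/3958.8 = 0.480044 rad, θ = 150° → φ = -18.139°, λ = 128.493°.
Leg 2: from (-18.139°, 128.493°), δ = 2157.1/3958.8 = 0.544887 rad, θ = 162° → φ = -47.281°, λ = 142.149°.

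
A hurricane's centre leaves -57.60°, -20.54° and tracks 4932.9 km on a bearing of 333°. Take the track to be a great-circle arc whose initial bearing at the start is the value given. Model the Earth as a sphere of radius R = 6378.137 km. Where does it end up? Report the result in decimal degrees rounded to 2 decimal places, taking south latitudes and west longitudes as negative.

latitude -15.70°, longitude -39.77°

δ = 4932.9/6378.137 = 0.773408 rad (44.3130°).
Start latitude φ₁ = -1.005310 rad; initial bearing θ = 5.811946 rad.
Applying the spherical law of cosines for sides, sin φ₂ = sin φ₁ cos δ + cos φ₁ sin δ cos θ = -0.270627, so φ₂ = -15.70°.
Δλ = atan2( sin θ sin δ cos φ₁ , cos δ − sin φ₁ sin φ₂ ) = atan2(-0.169936, 0.487036) = -0.335711 rad = -19.23°.
Hence λ₂ = -20.54° + -19.23° = -39.77°.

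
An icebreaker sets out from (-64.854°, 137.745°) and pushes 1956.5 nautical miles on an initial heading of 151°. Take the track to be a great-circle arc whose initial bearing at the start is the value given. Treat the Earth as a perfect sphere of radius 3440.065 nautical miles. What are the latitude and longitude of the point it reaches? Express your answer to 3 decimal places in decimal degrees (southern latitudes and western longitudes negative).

The arc subtends δ = 1956.5/3440.065 = 0.568739 rad at the centre.
Converting: φ₁ = -1.131916 rad, θ = 2.635447 rad.
Applying the spherical law of cosines for sides, sin φ₂ = sin φ₁ cos δ + cos φ₁ sin δ cos θ = -0.962887, so φ₂ = -74.341°.
For the longitude increment, Δλ = atan2( sin θ sin δ cos φ₁, cos δ − sin φ₁ sin φ₂ ) = atan2(0.110950, -0.029051) = 104.673°.
λ₂ = 137.745° + 104.673° = 242.418°, normalized to (−180°, 180°] → -117.582°.

latitude -74.341°, longitude -117.582°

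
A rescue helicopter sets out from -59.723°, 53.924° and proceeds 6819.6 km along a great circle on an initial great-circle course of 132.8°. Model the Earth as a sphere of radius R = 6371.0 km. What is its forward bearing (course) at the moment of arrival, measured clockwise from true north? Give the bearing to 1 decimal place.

δ = 6819.6/6371 = 1.070413 rad (61.3301°).
Start latitude φ₁ = -1.042363 rad; initial bearing θ = 2.317797 rad.
Destination latitude: φ₂ = arcsin( sin φ₁ cos δ + cos φ₁ sin δ cos θ ) = arcsin(-0.714884) = -45.634°.
For the longitude increment, Δλ = atan2( sin θ sin δ cos φ₁, cos δ − sin φ₁ sin φ₂ ) = atan2(0.324578, -0.137611) = 112.975°.
λ₂ = 53.924° + 112.975° = 166.899°.
The forward bearing on arrival equals the back-azimuth from the destination plus 180°.
Back-azimuth from P₂ (-45.6°, 166.9°) to P₁ (-59.7°, 53.9°), with Δλ' = λ₁ − λ₂ = -113.0°: atan2( sin Δλ' cos φ₁ , cos φ₂ sin φ₁ − sin φ₂ cos φ₁ cos Δλ' ) = 211.9°.
Final bearing = (211.9° + 180°) mod 360° = 31.9°.

final bearing 31.9°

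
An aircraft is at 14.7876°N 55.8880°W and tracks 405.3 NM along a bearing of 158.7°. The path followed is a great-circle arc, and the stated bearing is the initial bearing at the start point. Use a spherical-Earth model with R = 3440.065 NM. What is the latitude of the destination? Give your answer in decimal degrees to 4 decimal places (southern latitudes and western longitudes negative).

latitude 8.4866°

δ = 405.3/3440.065 = 0.117818 rad (6.7504°).
Converting: φ₁ = 0.258092 rad, θ = 2.769838 rad.
sin φ₂ = sin φ₁ cos δ + cos φ₁ sin δ cos θ = (0.255237)(0.993068) + (0.966879)(0.117545)(-0.931691) = 0.147579
φ₂ = asin(0.147579) = 0.148120 rad = 8.4866°.
For the longitude increment, Δλ = atan2( sin θ sin δ cos φ₁, cos δ − sin φ₁ sin φ₂ ) = atan2(0.041284, 0.955400) = 2.4743°.
λ₂ = λ₁ + Δλ = -53.4137°.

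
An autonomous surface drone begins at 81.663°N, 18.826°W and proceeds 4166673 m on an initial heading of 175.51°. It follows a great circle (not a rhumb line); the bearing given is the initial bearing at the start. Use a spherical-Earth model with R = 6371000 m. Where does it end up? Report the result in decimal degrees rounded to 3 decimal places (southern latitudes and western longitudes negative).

latitude 44.213°, longitude -15.016°

Angular distance δ = d/R = 4166673 / 6371000 = 0.654006 rad.
Start latitude φ₁ = 1.425288 rad; initial bearing θ = 3.063227 rad.
Applying the spherical law of cosines for sides, sin φ₂ = sin φ₁ cos δ + cos φ₁ sin δ cos θ = 0.697326, so φ₂ = 44.213°.
Δλ = atan2( sin θ sin δ cos φ₁ , cos δ − sin φ₁ sin φ₂ ) = atan2(0.006906, 0.103696) = 0.066496 rad = 3.810°.
Hence λ₂ = -18.826° + 3.810° = -15.016°.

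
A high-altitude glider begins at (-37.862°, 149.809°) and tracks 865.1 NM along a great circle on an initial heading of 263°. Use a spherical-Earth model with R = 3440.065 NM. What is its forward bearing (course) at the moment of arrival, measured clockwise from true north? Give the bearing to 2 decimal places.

The arc subtends δ = 865.1/3440.065 = 0.251478 rad at the centre.
Converting: φ₁ = -0.660817 rad, θ = 4.590216 rad.
Applying the spherical law of cosines for sides, sin φ₂ = sin φ₁ cos δ + cos φ₁ sin δ cos θ = -0.618398, so φ₂ = -38.199°.
Then Δλ = atan2(-0.194989, 0.588997) = -0.319697 rad, from sin θ sin δ cos φ₁ over cos δ − sin φ₁ sin φ₂.
λ₂ = λ₁ + Δλ = 131.492°.
The forward bearing on arrival equals the back-azimuth from the destination plus 180°.
Back-azimuth from P₂ (-38.20°, 131.49°) to P₁ (-37.86°, 149.81°), with Δλ' = λ₁ − λ₂ = 18.32°: atan2( sin Δλ' cos φ₁ , cos φ₂ sin φ₁ − sin φ₂ cos φ₁ cos Δλ' ) = 94.34°.
Final bearing = (94.34° + 180°) mod 360° = 274.34°.

final bearing 274.34°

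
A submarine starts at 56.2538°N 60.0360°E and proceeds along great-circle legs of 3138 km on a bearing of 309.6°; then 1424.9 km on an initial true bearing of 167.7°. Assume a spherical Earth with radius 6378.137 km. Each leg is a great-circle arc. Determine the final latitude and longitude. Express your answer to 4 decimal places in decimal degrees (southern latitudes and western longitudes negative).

Apply the spherical direct solution leg by leg, carrying full precision between legs.
Leg 1: from (56.2538°, 60.0360°), δ = 3138/6378.137 = 0.491993 rad, θ = 309.6° → φ = 64.1784°, λ = 3.3541°.
Leg 2: from (64.1784°, 3.3541°), δ = 1424.9/6378.137 = 0.223404 rad, θ = 167.7° → φ = 51.5821°, λ = 7.7101°.

latitude 51.5821°, longitude 7.7101°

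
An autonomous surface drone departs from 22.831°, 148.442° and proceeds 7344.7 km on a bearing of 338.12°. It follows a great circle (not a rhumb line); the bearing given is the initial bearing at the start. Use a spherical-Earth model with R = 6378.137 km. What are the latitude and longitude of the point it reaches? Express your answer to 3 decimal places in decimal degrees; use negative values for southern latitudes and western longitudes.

latitude 69.908°, longitude 66.189°

The arc subtends δ = 7344.7/6378.137 = 1.151543 rad at the centre.
Converting: φ₁ = 0.398476 rad, θ = 5.901307 rad.
Applying the spherical law of cosines for sides, sin φ₂ = sin φ₁ cos δ + cos φ₁ sin δ cos θ = 0.939144, so φ₂ = 69.908°.
Then Δλ = atan2(-0.313720, 0.042677) = -1.435591 rad, from sin θ sin δ cos φ₁ over cos δ − sin φ₁ sin φ₂.
Hence λ₂ = 148.442° + -82.253° = 66.189°.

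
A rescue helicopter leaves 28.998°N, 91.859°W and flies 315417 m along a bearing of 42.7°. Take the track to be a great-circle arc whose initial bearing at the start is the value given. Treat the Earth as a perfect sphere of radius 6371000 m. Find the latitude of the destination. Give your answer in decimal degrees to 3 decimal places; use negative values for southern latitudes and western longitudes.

latitude 31.064°

Central angle δ = d/R = 0.049508 rad.
Converting: φ₁ = 0.506111 rad, θ = 0.745256 rad.
sin φ₂ = sin φ₁ cos δ + cos φ₁ sin δ cos θ = (0.484779)(0.998775) + (0.874637)(0.049488)(0.734915) = 0.515995
φ₂ = asin(0.515995) = 0.542169 rad = 31.064°.
For the longitude increment, Δλ = atan2( sin θ sin δ cos φ₁, cos δ − sin φ₁ sin φ₂ ) = atan2(0.029353, 0.748631) = 2.245°.
λ₂ = λ₁ + Δλ = -89.614°.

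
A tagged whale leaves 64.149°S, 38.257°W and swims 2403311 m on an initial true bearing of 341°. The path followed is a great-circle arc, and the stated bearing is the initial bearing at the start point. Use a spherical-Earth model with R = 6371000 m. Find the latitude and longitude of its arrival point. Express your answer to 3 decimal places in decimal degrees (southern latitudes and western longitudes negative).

latitude -43.220°, longitude -47.729°

Central angle δ = d/R = 0.377227 rad.
Start latitude φ₁ = -1.119611 rad; initial bearing θ = 5.951573 rad.
Destination latitude: φ₂ = arcsin( sin φ₁ cos δ + cos φ₁ sin δ cos θ ) = arcsin(-0.684797) = -43.220°.
Δλ = atan2( sin θ sin δ cos φ₁ , cos δ − sin φ₁ sin φ₂ ) = atan2(-0.052289, 0.313420) = -0.165313 rad = -9.472°.
Hence λ₂ = -38.257° + -9.472° = -47.729°.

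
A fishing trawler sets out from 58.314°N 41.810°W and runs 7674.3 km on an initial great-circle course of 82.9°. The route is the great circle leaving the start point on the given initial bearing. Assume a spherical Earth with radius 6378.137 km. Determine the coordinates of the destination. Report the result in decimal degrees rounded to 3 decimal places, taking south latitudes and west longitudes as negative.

The arc subtends δ = 7674.3/6378.137 = 1.203220 rad at the centre.
Start latitude φ₁ = 1.017771 rad; initial bearing θ = 1.446878 rad.
Applying the spherical law of cosines for sides, sin φ₂ = sin φ₁ cos δ + cos φ₁ sin δ cos θ = 0.366376, so φ₂ = 21.492°.
For the longitude increment, Δλ = atan2( sin θ sin δ cos φ₁, cos δ − sin φ₁ sin φ₂ ) = atan2(0.486418, 0.047591) = 84.412°.
λ₂ = -41.810° + 84.412° = 42.602°.

latitude 21.492°, longitude 42.602°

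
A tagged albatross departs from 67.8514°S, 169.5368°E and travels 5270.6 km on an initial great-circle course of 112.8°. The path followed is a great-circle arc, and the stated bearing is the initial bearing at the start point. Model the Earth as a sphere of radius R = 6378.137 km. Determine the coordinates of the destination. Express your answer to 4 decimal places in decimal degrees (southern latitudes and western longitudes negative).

Angular distance δ = d/R = 5270.6 / 6378.137 = 0.826354 rad.
Start latitude φ₁ = -1.184230 rad; initial bearing θ = 1.968731 rad.
Destination latitude: φ₂ = arcsin( sin φ₁ cos δ + cos φ₁ sin δ cos θ ) = arcsin(-0.735013) = -47.3083°.
Δλ = atan2( sin θ sin δ cos φ₁ , cos δ − sin φ₁ sin φ₂ ) = atan2(0.255612, -0.003214) = 1.583371 rad = 90.7205°.
λ₂ = 169.5368° + 90.7205° = 260.2573°, normalized to (−180°, 180°] → -99.7427°.

latitude -47.3083°, longitude -99.7427°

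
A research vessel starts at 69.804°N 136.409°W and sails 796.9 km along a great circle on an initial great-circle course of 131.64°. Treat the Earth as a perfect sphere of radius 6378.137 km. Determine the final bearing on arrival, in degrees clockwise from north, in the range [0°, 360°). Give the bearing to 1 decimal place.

final bearing 143.2°

The arc subtends δ = 796.9/6378.137 = 0.124942 rad at the centre.
Converting: φ₁ = 1.218310 rad, θ = 2.297551 rad.
Destination latitude: φ₂ = arcsin( sin φ₁ cos δ + cos φ₁ sin δ cos θ ) = arcsin(0.902615) = 64.504°.
For the longitude increment, Δλ = atan2( sin θ sin δ cos φ₁, cos δ − sin φ₁ sin φ₂ ) = atan2(0.032152, 0.145085) = 12.495°.
λ₂ = λ₁ + Δλ = -123.914°.
The forward bearing on arrival equals the back-azimuth from the destination plus 180°.
Back-azimuth from P₂ (64.5°, -123.9°) to P₁ (69.8°, -136.4°), with Δλ' = λ₁ − λ₂ = -12.5°: atan2( sin Δλ' cos φ₁ , cos φ₂ sin φ₁ − sin φ₂ cos φ₁ cos Δλ' ) = 323.2°.
Final bearing = (323.2° + 180°) mod 360° = 143.2°.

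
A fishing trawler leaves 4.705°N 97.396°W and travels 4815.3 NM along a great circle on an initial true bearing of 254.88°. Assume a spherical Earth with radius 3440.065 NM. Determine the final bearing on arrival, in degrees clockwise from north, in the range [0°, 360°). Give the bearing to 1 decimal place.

Central angle δ = d/R = 1.399770 rad.
With φ₁ = 4.705° = 0.082118 rad and θ = 254.88° = 4.448495 rad:
Destination latitude: φ₂ = arcsin( sin φ₁ cos δ + cos φ₁ sin δ cos θ ) = arcsin(-0.242210) = -14.017°.
For the longitude increment, Δλ = atan2( sin θ sin δ cos φ₁, cos δ − sin φ₁ sin φ₂ ) = atan2(-0.948092, 0.190061) = -78.664°.
Hence λ₂ = -97.396° + -78.664° = -176.060°.
The forward bearing on arrival equals the back-azimuth from the destination plus 180°.
Back-azimuth from P₂ (-14.0°, -176.1°) to P₁ (4.7°, -97.4°), with Δλ' = λ₁ − λ₂ = 78.7°: atan2( sin Δλ' cos φ₁ , cos φ₂ sin φ₁ − sin φ₂ cos φ₁ cos Δλ' ) = 82.6°.
Final bearing = (82.6° + 180°) mod 360° = 262.6°.

final bearing 262.6°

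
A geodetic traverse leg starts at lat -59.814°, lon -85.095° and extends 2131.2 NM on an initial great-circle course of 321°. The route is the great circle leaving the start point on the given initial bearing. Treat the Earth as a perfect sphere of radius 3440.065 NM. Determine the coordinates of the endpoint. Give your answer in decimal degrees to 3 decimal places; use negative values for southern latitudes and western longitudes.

latitude -28.481°, longitude -109.660°

Angular distance δ = d/R = 2131.2 / 3440.065 = 0.619523 rad.
With φ₁ = -59.814° = -1.043951 rad and θ = 321° = 5.602507 rad:
Destination latitude: φ₂ = arcsin( sin φ₁ cos δ + cos φ₁ sin δ cos θ ) = arcsin(-0.476863) = -28.481°.
Δλ = atan2( sin θ sin δ cos φ₁ , cos δ − sin φ₁ sin φ₂ ) = atan2(-0.183733, 0.401956) = -0.428740 rad = -24.565°.
Hence λ₂ = -85.095° + -24.565° = -109.660°.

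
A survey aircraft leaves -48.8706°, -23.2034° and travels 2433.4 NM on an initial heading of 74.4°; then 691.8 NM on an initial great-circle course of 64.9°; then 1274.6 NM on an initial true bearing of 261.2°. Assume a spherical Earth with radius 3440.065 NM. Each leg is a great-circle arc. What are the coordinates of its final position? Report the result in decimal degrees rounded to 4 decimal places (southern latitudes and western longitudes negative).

latitude -23.5209°, longitude 9.8094°

Apply the spherical direct solution leg by leg, carrying full precision between legs.
Leg 1: from (-48.8706°, -23.2034°), δ = 2433.4/3440.065 = 0.707370 rad, θ = 74.4° → φ = -27.2298°, λ = 21.5379°.
Leg 2: from (-27.2298°, 21.5379°), δ = 691.8/3440.065 = 0.201101 rad, θ = 64.9° → φ = -21.9005°, λ = 32.7800°.
Leg 3: from (-21.9005°, 32.7800°), δ = 1274.6/3440.065 = 0.370516 rad, θ = 261.2° → φ = -23.5209°, λ = 9.8094°.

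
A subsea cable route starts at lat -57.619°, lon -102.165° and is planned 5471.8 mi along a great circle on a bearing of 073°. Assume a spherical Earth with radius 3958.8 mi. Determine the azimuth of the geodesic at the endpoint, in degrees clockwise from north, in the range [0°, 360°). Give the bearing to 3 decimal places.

Angular distance δ = d/R = 5471.8 / 3958.8 = 1.382187 rad.
With φ₁ = -57.619° = -1.005641 rad and θ = 73° = 1.274090 rad:
sin φ₂ = sin φ₁ cos δ + cos φ₁ sin δ cos θ = (-0.844506)(0.187494) + (0.535547)(0.982266)(0.292372) = -0.004537
φ₂ = asin(-0.004537) = -0.004537 rad = -0.260°.
Then Δλ = atan2(0.503063, 0.183662) = 1.220745 rad, from sin θ sin δ cos φ₁ over cos δ − sin φ₁ sin φ₂.
Hence λ₂ = -102.165° + 69.944° = -32.221°.
The forward bearing on arrival equals the back-azimuth from the destination plus 180°.
Back-azimuth from P₂ (-0.260°, -32.221°) to P₁ (-57.619°, -102.165°), with Δλ' = λ₁ − λ₂ = -69.944°: atan2( sin Δλ' cos φ₁ , cos φ₂ sin φ₁ − sin φ₂ cos φ₁ cos Δλ' ) = 210.807°.
Final bearing = (210.807° + 180°) mod 360° = 30.807°.

final bearing 30.807°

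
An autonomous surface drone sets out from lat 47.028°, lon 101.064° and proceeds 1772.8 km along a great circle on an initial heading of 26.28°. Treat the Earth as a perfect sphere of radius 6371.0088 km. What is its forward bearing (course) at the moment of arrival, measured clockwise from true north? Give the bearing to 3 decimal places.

Central angle δ = d/R = 0.278260 rad.
With φ₁ = 47.028° = 0.820793 rad and θ = 26.28° = 0.458673 rad:
Destination latitude: φ₂ = arcsin( sin φ₁ cos δ + cos φ₁ sin δ cos θ ) = arcsin(0.871425) = 60.625°.
For the longitude increment, Δλ = atan2( sin θ sin δ cos φ₁, cos δ − sin φ₁ sin φ₂ ) = atan2(0.082900, 0.323924) = 14.355°.
Hence λ₂ = 101.064° + 14.355° = 115.419°.
The forward bearing on arrival equals the back-azimuth from the destination plus 180°.
Back-azimuth from P₂ (60.625°, 115.419°) to P₁ (47.028°, 101.064°), with Δλ' = λ₁ − λ₂ = -14.355°: atan2( sin Δλ' cos φ₁ , cos φ₂ sin φ₁ − sin φ₂ cos φ₁ cos Δλ' ) = 217.971°.
Final bearing = (217.971° + 180°) mod 360° = 37.971°.

final bearing 37.971°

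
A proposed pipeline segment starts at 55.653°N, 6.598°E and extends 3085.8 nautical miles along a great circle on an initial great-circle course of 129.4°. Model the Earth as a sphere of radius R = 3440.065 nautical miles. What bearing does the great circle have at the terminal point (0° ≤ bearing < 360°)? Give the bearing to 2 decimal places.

final bearing 153.35°

Angular distance δ = d/R = 3085.8 / 3440.065 = 0.897018 rad.
Start latitude φ₁ = 0.971328 rad; initial bearing θ = 2.258456 rad.
Destination latitude: φ₂ = arcsin( sin φ₁ cos δ + cos φ₁ sin δ cos θ ) = arcsin(0.235292) = 13.609°.
Then Δλ = atan2(0.340704, 0.429678) = 0.670415 rad, from sin θ sin δ cos φ₁ over cos δ − sin φ₁ sin φ₂.
λ₂ = 6.598° + 38.412° = 45.010°.
The forward bearing on arrival equals the back-azimuth from the destination plus 180°.
Back-azimuth from P₂ (13.61°, 45.01°) to P₁ (55.65°, 6.60°), with Δλ' = λ₁ − λ₂ = -38.41°: atan2( sin Δλ' cos φ₁ , cos φ₂ sin φ₁ − sin φ₂ cos φ₁ cos Δλ' ) = 333.35°.
Final bearing = (333.35° + 180°) mod 360° = 153.35°.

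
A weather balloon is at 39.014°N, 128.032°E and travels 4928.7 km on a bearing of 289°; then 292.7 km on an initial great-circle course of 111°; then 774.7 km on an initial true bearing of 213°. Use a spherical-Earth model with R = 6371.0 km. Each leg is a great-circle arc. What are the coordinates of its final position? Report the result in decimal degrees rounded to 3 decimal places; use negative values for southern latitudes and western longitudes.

latitude 31.922°, longitude 68.670°

Apply the spherical direct solution leg by leg, carrying full precision between legs.
Leg 1: from (39.014°, 128.032°), δ = 4928.7/6371 = 0.773615 rad, θ = 289° → φ = 38.836°, λ = 70.021°.
Leg 2: from (38.836°, 70.021°), δ = 292.7/6371 = 0.045943 rad, θ = 111° → φ = 37.851°, λ = 73.134°.
Leg 3: from (37.851°, 73.134°), δ = 774.7/6371 = 0.121598 rad, θ = 213° → φ = 31.922°, λ = 68.670°.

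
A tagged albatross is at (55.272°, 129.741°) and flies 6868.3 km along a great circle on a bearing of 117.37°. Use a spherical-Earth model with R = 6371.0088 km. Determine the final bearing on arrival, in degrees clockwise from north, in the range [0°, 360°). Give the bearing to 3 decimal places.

Angular distance δ = d/R = 6868.3 / 6371.0088 = 1.078055 rad.
Converting: φ₁ = 0.964678 rad, θ = 2.048493 rad.
Destination latitude: φ₂ = arcsin( sin φ₁ cos δ + cos φ₁ sin δ cos θ ) = arcsin(0.158031) = 9.093°.
Δλ = atan2( sin θ sin δ cos φ₁ , cos δ − sin φ₁ sin φ₂ ) = atan2(0.445726, 0.343162) = 0.914683 rad = 52.407°.
λ₂ = 129.741° + 52.407° = 182.148°, normalized to (−180°, 180°] → -177.852°.
The forward bearing on arrival equals the back-azimuth from the destination plus 180°.
Back-azimuth from P₂ (9.093°, -177.852°) to P₁ (55.272°, 129.741°), with Δλ' = λ₁ − λ₂ = 307.593°: atan2( sin Δλ' cos φ₁ , cos φ₂ sin φ₁ − sin φ₂ cos φ₁ cos Δλ' ) = 329.180°.
Final bearing = (329.180° + 180°) mod 360° = 149.180°.

final bearing 149.180°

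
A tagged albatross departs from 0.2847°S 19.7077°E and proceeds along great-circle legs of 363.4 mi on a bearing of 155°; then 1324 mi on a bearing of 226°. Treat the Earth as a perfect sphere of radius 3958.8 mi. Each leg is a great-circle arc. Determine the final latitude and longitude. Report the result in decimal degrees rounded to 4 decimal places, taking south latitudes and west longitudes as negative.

Apply the spherical direct solution leg by leg, carrying full precision between legs.
Leg 1: from (-0.2847°, 19.7077°), δ = 363.4/3958.8 = 0.091795 rad, θ = 155° → φ = -5.0500°, λ = 21.9365°.
Leg 2: from (-5.0500°, 21.9365°), δ = 1324/3958.8 = 0.334445 rad, θ = 226° → φ = -18.0762°, λ = 7.5550°.

latitude -18.0762°, longitude 7.5550°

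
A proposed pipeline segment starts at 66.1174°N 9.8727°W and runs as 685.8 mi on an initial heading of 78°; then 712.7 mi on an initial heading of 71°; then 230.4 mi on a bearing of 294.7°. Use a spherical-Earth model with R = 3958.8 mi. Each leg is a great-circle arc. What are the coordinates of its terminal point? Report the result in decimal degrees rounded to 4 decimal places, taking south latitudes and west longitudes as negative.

latitude 68.6916°, longitude 32.7590°

Apply the spherical direct solution leg by leg, carrying full precision between legs.
Leg 1: from (66.1174°, -9.8727°), δ = 685.8/3958.8 = 0.173234 rad, θ = 78° → φ = 66.2342°, λ = 14.8590°.
Leg 2: from (66.2342°, 14.8590°), δ = 712.7/3958.8 = 0.180029 rad, θ = 71° → φ = 67.5034°, λ = 41.1208°.
Leg 3: from (67.5034°, 41.1208°), δ = 230.4/3958.8 = 0.058199 rad, θ = 294.7° → φ = 68.6916°, λ = 32.7590°.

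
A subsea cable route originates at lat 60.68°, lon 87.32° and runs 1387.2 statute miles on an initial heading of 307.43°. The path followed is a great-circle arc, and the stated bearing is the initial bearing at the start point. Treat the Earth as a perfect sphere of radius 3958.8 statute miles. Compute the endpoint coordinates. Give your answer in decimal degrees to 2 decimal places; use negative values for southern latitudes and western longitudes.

latitude 67.09°, longitude 42.88°

Angular distance δ = d/R = 1387.2 / 3958.8 = 0.350409 rad.
Start latitude φ₁ = 1.059066 rad; initial bearing θ = 5.365666 rad.
Applying the spherical law of cosines for sides, sin φ₂ = sin φ₁ cos δ + cos φ₁ sin δ cos θ = 0.921085, so φ₂ = 67.09°.
For the longitude increment, Δλ = atan2( sin θ sin δ cos φ₁, cos δ − sin φ₁ sin φ₂ ) = atan2(-0.133488, 0.136139) = -44.44°.
Hence λ₂ = 87.32° + -44.44° = 42.88°.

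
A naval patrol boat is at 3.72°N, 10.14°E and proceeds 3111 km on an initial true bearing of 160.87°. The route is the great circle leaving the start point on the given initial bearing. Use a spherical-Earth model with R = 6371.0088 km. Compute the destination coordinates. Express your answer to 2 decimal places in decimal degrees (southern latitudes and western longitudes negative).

δ = 3111/6371.0088 = 0.488306 rad (27.9779°).
Start latitude φ₁ = 0.064926 rad; initial bearing θ = 2.807711 rad.
Applying the spherical law of cosines for sides, sin φ₂ = sin φ₁ cos δ + cos φ₁ sin δ cos θ = -0.384992, so φ₂ = -22.64°.
Δλ = atan2( sin θ sin δ cos φ₁ , cos δ − sin φ₁ sin φ₂ ) = atan2(0.153416, 0.908107) = 0.167360 rad = 9.59°.
λ₂ = λ₁ + Δλ = 19.73°.

latitude -22.64°, longitude 19.73°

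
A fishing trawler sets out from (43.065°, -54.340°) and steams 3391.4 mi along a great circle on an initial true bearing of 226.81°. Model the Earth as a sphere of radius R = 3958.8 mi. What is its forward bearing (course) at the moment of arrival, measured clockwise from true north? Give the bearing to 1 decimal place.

final bearing 212.3°

Central angle δ = d/R = 0.856674 rad.
With φ₁ = 43.065° = 0.751626 rad and θ = 226.81° = 3.958581 rad:
sin φ₂ = sin φ₁ cos δ + cos φ₁ sin δ cos θ = (0.682828)(0.654955) + (0.730580)(0.755668)(-0.684420) = 0.069370
φ₂ = asin(0.069370) = 0.069425 rad = 3.978°.
Δλ = atan2( sin θ sin δ cos φ₁ , cos δ − sin φ₁ sin φ₂ ) = atan2(-0.402512, 0.607587) = -0.585096 rad = -33.524°.
λ₂ = λ₁ + Δλ = -87.864°.
The forward bearing on arrival equals the back-azimuth from the destination plus 180°.
Back-azimuth from P₂ (4.0°, -87.9°) to P₁ (43.1°, -54.3°), with Δλ' = λ₁ − λ₂ = 33.5°: atan2( sin Δλ' cos φ₁ , cos φ₂ sin φ₁ − sin φ₂ cos φ₁ cos Δλ' ) = 32.3°.
Final bearing = (32.3° + 180°) mod 360° = 212.3°.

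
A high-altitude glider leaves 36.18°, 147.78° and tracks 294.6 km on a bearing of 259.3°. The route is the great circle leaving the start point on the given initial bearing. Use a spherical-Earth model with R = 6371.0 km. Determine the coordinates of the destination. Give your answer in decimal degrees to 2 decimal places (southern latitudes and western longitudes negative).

latitude 35.65°, longitude 144.58°

The arc subtends δ = 294.6/6371 = 0.046241 rad at the centre.
Converting: φ₁ = 0.631460 rad, θ = 4.525639 rad.
Destination latitude: φ₂ = arcsin( sin φ₁ cos δ + cos φ₁ sin δ cos θ ) = arcsin(0.582766) = 35.65°.
Then Δλ = atan2(-0.036662, 0.654911) = -0.055922 rad, from sin θ sin δ cos φ₁ over cos δ − sin φ₁ sin φ₂.
λ₂ = λ₁ + Δλ = 144.58°.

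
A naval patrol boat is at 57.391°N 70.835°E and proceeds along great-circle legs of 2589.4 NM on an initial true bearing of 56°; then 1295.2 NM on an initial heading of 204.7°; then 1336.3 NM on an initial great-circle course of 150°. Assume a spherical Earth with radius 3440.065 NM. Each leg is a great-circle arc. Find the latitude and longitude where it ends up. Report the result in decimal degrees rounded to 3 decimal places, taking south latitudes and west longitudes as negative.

Apply the spherical direct solution leg by leg, carrying full precision between legs.
Leg 1: from (57.391°, 70.835°), δ = 2589.4/3440.065 = 0.752718 rad, θ = 56° → φ = 55.165°, λ = 153.666°.
Leg 2: from (55.165°, 153.666°), δ = 1295.2/3440.065 = 0.376505 rad, θ = 204.7° → φ = 34.925°, λ = 142.865°.
Leg 3: from (34.925°, 142.865°), δ = 1336.3/3440.065 = 0.388452 rad, θ = 150° → φ = 15.124°, λ = 154.179°.

latitude 15.124°, longitude 154.179°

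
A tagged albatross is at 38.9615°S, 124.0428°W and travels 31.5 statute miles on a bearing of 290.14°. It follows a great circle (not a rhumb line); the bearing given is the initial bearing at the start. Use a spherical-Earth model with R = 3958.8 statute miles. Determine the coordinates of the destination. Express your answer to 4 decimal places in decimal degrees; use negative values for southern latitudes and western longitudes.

latitude -38.8032°, longitude -124.5920°

Angular distance δ = d/R = 31.5 / 3958.8 = 0.007957 rad.
With φ₁ = -38.9615° = -0.680006 rad and θ = 290.14° = 5.063898 rad:
sin φ₂ = sin φ₁ cos δ + cos φ₁ sin δ cos θ = (-0.628798)(0.999968) + (0.777569)(0.007957)(0.344315) = -0.626648
φ₂ = asin(-0.626648) = -0.677244 rad = -38.8032°.
Then Δλ = atan2(-0.005809, 0.605933) = -0.009586 rad, from sin θ sin δ cos φ₁ over cos δ − sin φ₁ sin φ₂.
λ₂ = -124.0428° + -0.5492° = -124.5920°.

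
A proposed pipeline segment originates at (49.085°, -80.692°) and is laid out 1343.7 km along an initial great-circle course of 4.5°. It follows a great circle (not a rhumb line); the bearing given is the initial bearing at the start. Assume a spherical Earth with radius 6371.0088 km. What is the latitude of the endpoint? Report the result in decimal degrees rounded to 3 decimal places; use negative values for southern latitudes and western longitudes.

Central angle δ = d/R = 0.210909 rad.
With φ₁ = 49.085° = 0.856695 rad and θ = 4.5° = 0.078540 rad:
Destination latitude: φ₂ = arcsin( sin φ₁ cos δ + cos φ₁ sin δ cos θ ) = arcsin(0.875625) = 61.119°.
For the longitude increment, Δλ = atan2( sin θ sin δ cos φ₁, cos δ − sin φ₁ sin φ₂ ) = atan2(0.010758, 0.316147) = 1.949°.
λ₂ = λ₁ + Δλ = -78.743°.

latitude 61.119°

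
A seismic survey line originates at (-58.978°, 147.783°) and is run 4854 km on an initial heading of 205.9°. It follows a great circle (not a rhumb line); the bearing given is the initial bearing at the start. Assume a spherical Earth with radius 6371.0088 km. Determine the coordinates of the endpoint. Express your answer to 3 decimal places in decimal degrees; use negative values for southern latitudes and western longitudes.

δ = 4854/6371.0088 = 0.761889 rad (43.6530°).
Start latitude φ₁ = -1.029360 rad; initial bearing θ = 3.593633 rad.
Destination latitude: φ₂ = arcsin( sin φ₁ cos δ + cos φ₁ sin δ cos θ ) = arcsin(-0.940066) = -70.063°.
For the longitude increment, Δλ = atan2( sin θ sin δ cos φ₁, cos δ − sin φ₁ sin φ₂ ) = atan2(-0.155393, -0.082074) = -117.842°.
Hence λ₂ = 147.783° + -117.842° = 29.941°.

latitude -70.063°, longitude 29.941°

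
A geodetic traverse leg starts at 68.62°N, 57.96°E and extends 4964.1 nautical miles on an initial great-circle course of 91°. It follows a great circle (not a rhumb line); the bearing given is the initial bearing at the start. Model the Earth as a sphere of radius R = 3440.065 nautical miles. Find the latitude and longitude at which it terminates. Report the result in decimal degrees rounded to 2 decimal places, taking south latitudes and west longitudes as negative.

latitude 6.45°, longitude 144.35°

Angular distance δ = d/R = 4964.1 / 3440.065 = 1.443025 rad.
Converting: φ₁ = 1.197645 rad, θ = 1.588250 rad.
sin φ₂ = sin φ₁ cos δ + cos φ₁ sin δ cos θ = (0.931183)(0.127424) + (0.364552)(0.991848)(-0.017452) = 0.112345
φ₂ = asin(0.112345) = 0.112582 rad = 6.45°.
Δλ = atan2( sin θ sin δ cos φ₁ , cos δ − sin φ₁ sin φ₂ ) = atan2(0.361525, 0.022811) = 1.507784 rad = 86.39°.
λ₂ = λ₁ + Δλ = 144.35°.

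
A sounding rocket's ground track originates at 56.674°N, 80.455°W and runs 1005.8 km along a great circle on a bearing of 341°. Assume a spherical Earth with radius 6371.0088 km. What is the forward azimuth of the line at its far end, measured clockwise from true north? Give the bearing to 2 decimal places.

final bearing 334.89°

The arc subtends δ = 1005.8/6371.0088 = 0.157871 rad at the centre.
Converting: φ₁ = 0.989148 rad, θ = 5.951573 rad.
sin φ₂ = sin φ₁ cos δ + cos φ₁ sin δ cos θ = (0.835558)(0.987564) + (0.549402)(0.157216)(0.945519) = 0.906836
φ₂ = asin(0.906836) = 1.135717 rad = 65.072°.
Then Δλ = atan2(-0.028121, 0.229850) = -0.121740 rad, from sin θ sin δ cos φ₁ over cos δ − sin φ₁ sin φ₂.
λ₂ = -80.455° + -6.975° = -87.430°.
The forward bearing on arrival equals the back-azimuth from the destination plus 180°.
Back-azimuth from P₂ (65.07°, -87.43°) to P₁ (56.67°, -80.45°), with Δλ' = λ₁ − λ₂ = 6.98°: atan2( sin Δλ' cos φ₁ , cos φ₂ sin φ₁ − sin φ₂ cos φ₁ cos Δλ' ) = 154.89°.
Final bearing = (154.89° + 180°) mod 360° = 334.89°.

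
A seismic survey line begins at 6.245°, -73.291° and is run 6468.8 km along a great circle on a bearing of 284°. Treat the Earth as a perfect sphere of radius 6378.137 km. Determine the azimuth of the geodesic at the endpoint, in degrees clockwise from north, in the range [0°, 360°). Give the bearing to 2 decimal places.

final bearing 272.06°

Angular distance δ = d/R = 6468.8 / 6378.137 = 1.014215 rad.
Start latitude φ₁ = 0.108996 rad; initial bearing θ = 4.956735 rad.
sin φ₂ = sin φ₁ cos δ + cos φ₁ sin δ cos θ = (0.108780)(0.528287) + (0.994066)(0.849066)(0.241922) = 0.261656
φ₂ = asin(0.261656) = 0.264737 rad = 15.168°.
Then Δλ = atan2(-0.818956, 0.499824) = -1.022824 rad, from sin θ sin δ cos φ₁ over cos δ − sin φ₁ sin φ₂.
Hence λ₂ = -73.291° + -58.604° = -131.895°.
The forward bearing on arrival equals the back-azimuth from the destination plus 180°.
Back-azimuth from P₂ (15.17°, -131.89°) to P₁ (6.25°, -73.29°), with Δλ' = λ₁ − λ₂ = 58.60°: atan2( sin Δλ' cos φ₁ , cos φ₂ sin φ₁ − sin φ₂ cos φ₁ cos Δλ' ) = 92.06°.
Final bearing = (92.06° + 180°) mod 360° = 272.06°.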